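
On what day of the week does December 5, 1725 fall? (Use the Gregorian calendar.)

Wednesday

Doomsday rule: the anchor day for the 1700s is Sunday. For year 25: 25÷12 = 2 r 1, and 1÷4 = 0, so 2+1+0 = 3.
Sunday + 3 ≡ Wednesday — that's 1725's doomsday.
In December the doomsday date is Dec 12.
Dec 5 is 7 days before Dec 12; 7 mod 7 = 0, so Wednesday − 0 = Wednesday.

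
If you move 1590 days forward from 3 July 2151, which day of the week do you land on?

Sunday

Jul 3, 2151 is a Saturday.
1590 mod 7 = 1, so 1590 days after a Saturday is Saturday + 1 = Sunday.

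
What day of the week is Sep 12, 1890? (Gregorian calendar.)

Doomsday rule: the anchor day for the 1800s is Friday. For year 90: 90÷12 = 7 r 6, and 6÷4 = 1, so 7+6+1 = 14.
Friday + 14 ≡ Friday — that's 1890's doomsday.
In September the doomsday date is Sep 5.
Sep 12 is 7 days after Sep 5; 7 mod 7 = 0, so Friday + 0 = Friday.

Friday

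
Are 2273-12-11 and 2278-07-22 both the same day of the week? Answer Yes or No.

No

From Dec 11, 2273 to Jul 22, 2278 is 1684 days.
1684 mod 7 = 4, so they are different weekdays.
(Dec 11, 2273 is a Thursday; Jul 22, 2278 is a Monday.)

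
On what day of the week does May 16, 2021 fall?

Sunday

Doomsday rule: the anchor day for the 2000s is Tuesday. For year 21: 21÷12 = 1 r 9, and 9÷4 = 2, so 1+9+2 = 12.
Tuesday + 12 ≡ Sunday — that's 2021's doomsday.
In May the doomsday date is May 9.
May 16 is 7 days after May 9; 7 mod 7 = 0, so Sunday + 0 = Sunday.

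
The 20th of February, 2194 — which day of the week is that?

Thursday

Doomsday rule: the anchor day for the 2100s is Sunday. For year 94: 94÷12 = 7 r 10, and 10÷4 = 2, so 7+10+2 = 19.
Sunday + 19 ≡ Friday — that's 2194's doomsday.
In February the doomsday date is Feb 28 (2194 is not a leap year).
Feb 20 is 8 days before Feb 28; 8 mod 7 = 1, so Friday − 1 = Thursday.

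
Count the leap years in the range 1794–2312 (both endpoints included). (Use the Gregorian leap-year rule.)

Multiples of 4 in [1794,2312]: 130.
Of those, multiples of 100: 6 (not leap unless ÷400).
Multiples of 400: 1.
Leap years = 130 − 6 + 1 = 125.

125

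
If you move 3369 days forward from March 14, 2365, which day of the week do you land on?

Mar 14, 2365 is a Sunday.
3369 mod 7 = 2, so 3369 days after a Sunday is Sunday + 2 = Tuesday.

Tuesday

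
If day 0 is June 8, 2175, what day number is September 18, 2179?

1563

Jun 8, 2175 → Jun 8, 2176: 366 days (Feb 29, 2176 is in that span).
Jun 8, 2176 → Jun 8, 2177: 365 days.
Jun 8, 2177 → Jun 8, 2178: 365 days.
Jun 8, 2178 → Jun 8, 2179: 365 days.
Jun 8, 2179 → Jul 8, 2179: 30 days (June has 30).
Jul 8, 2179 → Aug 8, 2179: 31 days (July has 31).
Aug 8, 2179 → Sep 8, 2179: 31 days (August has 31).
Sep 8, 2179 → Sep 18, 2179: 10 days.
Total: 1563 days.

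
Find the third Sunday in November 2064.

November 16, 2064

November 1, 2064 is a Saturday.
The first Sunday is therefore November 2 (1 days later).
The third Sunday is 2 + 2×7 = November 16.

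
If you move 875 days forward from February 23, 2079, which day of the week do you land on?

Thursday

First find the weekday of Feb 23, 2079. Doomsday rule: the anchor day for the 2000s is Tuesday. For year 79: 79÷12 = 6 r 7, and 7÷4 = 1, so 6+7+1 = 14.
Tuesday + 14 ≡ Tuesday — that's 2079's doomsday.
In February the doomsday date is Feb 28 (2079 is not a leap year).
Feb 23 is 5 days before Feb 28; 5 mod 7 = 5, so Tuesday − 5 = Thursday.
875 mod 7 = 0, so 875 days after a Thursday is Thursday + 0 = Thursday.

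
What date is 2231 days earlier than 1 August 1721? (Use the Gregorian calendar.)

June 23, 1715

−365 (one year) → Aug 1, 1720 (1866 left).
−366 (one year; includes Feb 29, 1720) → Aug 1, 1719 (1500 left).
−365 (one year) → Aug 1, 1718 (1135 left).
−365 (one year) → Aug 1, 1717 (770 left).
−365 (one year) → Aug 1, 1716 (405 left).
−366 (one year; includes Feb 29, 1716) → Aug 1, 1715 (39 left).
−1 → Jul 31, 1715 (end of Jul, 31 days; 38 left).
−31 → Jun 30, 1715 (end of Jun, 30 days; 7 left).
−7 → Jun 23, 1715.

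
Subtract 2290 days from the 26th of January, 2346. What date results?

−365 (one year) → Jan 26, 2345 (1925 left).
−366 (one year; includes Feb 29, 2344) → Jan 26, 2344 (1559 left).
−365 (one year) → Jan 26, 2343 (1194 left).
−365 (one year) → Jan 26, 2342 (829 left).
−365 (one year) → Jan 26, 2341 (464 left).
−366 (one year; includes Feb 29, 2340) → Jan 26, 2340 (98 left).
−26 → Dec 31, 2339 (end of Dec, 31 days; 72 left).
−31 → Nov 30, 2339 (end of Nov, 30 days; 41 left).
−30 → Oct 31, 2339 (end of Oct, 31 days; 11 left).
−11 → Oct 20, 2339.

October 20, 2339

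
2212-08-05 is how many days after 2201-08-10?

Aug 10, 2201 → Aug 10, 2202: 365 days.
Aug 10, 2202 → Aug 10, 2203: 365 days.
Aug 10, 2203 → Aug 10, 2204: 366 days (Feb 29, 2204 is in that span).
Aug 10, 2204 → Aug 10, 2205: 365 days.
Aug 10, 2205 → Aug 10, 2206: 365 days.
Aug 10, 2206 → Aug 10, 2207: 365 days.
Aug 10, 2207 → Aug 10, 2208: 366 days (Feb 29, 2208 is in that span).
Aug 10, 2208 → Aug 10, 2209: 365 days.
Aug 10, 2209 → Aug 10, 2210: 365 days.
Aug 10, 2210 → Aug 10, 2211: 365 days.
Aug 10, 2211 → Sep 10, 2211: 31 days (August has 31).
Sep 10, 2211 → Oct 10, 2211: 30 days (September has 30).
Oct 10, 2211 → Nov 10, 2211: 31 days (October has 31).
Nov 10, 2211 → Dec 10, 2211: 30 days (November has 30).
Dec 10, 2211 → Jan 10, 2212: 31 days (December has 31).
Jan 10, 2212 → Feb 10, 2212: 31 days (January has 31).
Feb 10, 2212 → Mar 10, 2212: 29 days (February has 29).
Mar 10, 2212 → Apr 10, 2212: 31 days (March has 31).
Apr 10, 2212 → May 10, 2212: 30 days (April has 30).
May 10, 2212 → Jun 10, 2212: 31 days (May has 31).
Jun 10, 2212 → Jul 10, 2212: 30 days (June has 30).
Jul 10, 2212 → Aug 5, 2212: 26 days.
Total: 4013 days.

4013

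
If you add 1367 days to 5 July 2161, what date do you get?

April 2, 2165

+365 (one year) → Jul 5, 2162 (1002 left).
+365 (one year) → Jul 5, 2163 (637 left).
+366 (one year; includes Feb 29, 2164) → Jul 5, 2164 (271 left).
Jul has 31 days: +27 → Aug 1, 2164 (244 left).
Aug has 31 days: +31 → Sep 1, 2164 (213 left).
Sep has 30 days: +30 → Oct 1, 2164 (183 left).
Oct has 31 days: +31 → Nov 1, 2164 (152 left).
Nov has 30 days: +30 → Dec 1, 2164 (122 left).
Dec has 31 days: +31 → Jan 1, 2165 (91 left).
Jan has 31 days: +31 → Feb 1, 2165 (60 left).
Feb has 28 days: +28 → Mar 1, 2165 (32 left).
Mar has 31 days: +31 → Apr 1, 2165 (1 left).
+1 → Apr 2, 2165.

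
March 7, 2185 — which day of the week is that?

Doomsday rule: the anchor day for the 2100s is Sunday. For year 85: 85÷12 = 7 r 1, and 1÷4 = 0, so 7+1+0 = 8.
Sunday + 8 ≡ Monday — that's 2185's doomsday.
In March the doomsday date is Mar 14.
Mar 7 is 7 days before Mar 14; 7 mod 7 = 0, so Monday − 0 = Monday.

Monday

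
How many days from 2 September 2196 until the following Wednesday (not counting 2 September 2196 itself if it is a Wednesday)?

5

Sep 2, 2196 is a Friday.
From Friday to the next Wednesday is 5 days.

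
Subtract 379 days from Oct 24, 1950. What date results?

October 10, 1949

−24 → Sep 30, 1950 (end of Sep, 30 days; 355 left).
−30 → Aug 31, 1950 (end of Aug, 31 days; 325 left).
−31 → Jul 31, 1950 (end of Jul, 31 days; 294 left).
−31 → Jun 30, 1950 (end of Jun, 30 days; 263 left).
−30 → May 31, 1950 (end of May, 31 days; 233 left).
−31 → Apr 30, 1950 (end of Apr, 30 days; 202 left).
−30 → Mar 31, 1950 (end of Mar, 31 days; 172 left).
−31 → Feb 28, 1950 (end of Feb, 28 days; 141 left).
−28 → Jan 31, 1950 (end of Jan, 31 days; 113 left).
−31 → Dec 31, 1949 (end of Dec, 31 days; 82 left).
−31 → Nov 30, 1949 (end of Nov, 30 days; 51 left).
−30 → Oct 31, 1949 (end of Oct, 31 days; 21 left).
−21 → Oct 10, 1949.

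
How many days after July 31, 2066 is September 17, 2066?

Jul 31, 2066 → Aug 31, 2066: 31 days (July has 31).
Aug 31, 2066 → Sep 17, 2066: 17 days.
Total: 48 days.

48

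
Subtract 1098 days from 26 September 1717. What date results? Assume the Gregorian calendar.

−365 (one year) → Sep 26, 1716 (733 left).
−366 (one year; includes Feb 29, 1716) → Sep 26, 1715 (367 left).
−26 → Aug 31, 1715 (end of Aug, 31 days; 341 left).
−31 → Jul 31, 1715 (end of Jul, 31 days; 310 left).
−31 → Jun 30, 1715 (end of Jun, 30 days; 279 left).
−30 → May 31, 1715 (end of May, 31 days; 249 left).
−31 → Apr 30, 1715 (end of Apr, 30 days; 218 left).
−30 → Mar 31, 1715 (end of Mar, 31 days; 188 left).
−31 → Feb 28, 1715 (end of Feb, 28 days; 157 left).
−28 → Jan 31, 1715 (end of Jan, 31 days; 129 left).
−31 → Dec 31, 1714 (end of Dec, 31 days; 98 left).
−31 → Nov 30, 1714 (end of Nov, 30 days; 67 left).
−30 → Oct 31, 1714 (end of Oct, 31 days; 37 left).
−31 → Sep 30, 1714 (end of Sep, 30 days; 6 left).
−6 → Sep 24, 1714.

September 24, 1714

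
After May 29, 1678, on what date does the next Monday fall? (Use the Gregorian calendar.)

May 29, 1678 is a Sunday.
From Sunday to the next Monday is 1 day.
May 29, 1678 + 1 = May 30, 1678.

May 30, 1678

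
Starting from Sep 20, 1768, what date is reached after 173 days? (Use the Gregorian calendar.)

Sep has 30 days: +11 → Oct 1, 1768 (162 left).
Oct has 31 days: +31 → Nov 1, 1768 (131 left).
Nov has 30 days: +30 → Dec 1, 1768 (101 left).
Dec has 31 days: +31 → Jan 1, 1769 (70 left).
Jan has 31 days: +31 → Feb 1, 1769 (39 left).
Feb has 28 days: +28 → Mar 1, 1769 (11 left).
+11 → Mar 12, 1769.

March 12, 1769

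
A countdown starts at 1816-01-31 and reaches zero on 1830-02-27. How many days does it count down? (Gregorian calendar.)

5141

Jan 31, 1816 → Jan 31, 1817: 366 days (Feb 29, 1816 is in that span).
Jan 31, 1817 → Jan 31, 1818: 365 days.
Jan 31, 1818 → Jan 31, 1819: 365 days.
Jan 31, 1819 → Jan 31, 1820: 365 days.
Jan 31, 1820 → Jan 31, 1821: 366 days (Feb 29, 1820 is in that span).
Jan 31, 1821 → Jan 31, 1822: 365 days.
Jan 31, 1822 → Jan 31, 1823: 365 days.
Jan 31, 1823 → Jan 31, 1824: 365 days.
Jan 31, 1824 → Jan 31, 1825: 366 days (Feb 29, 1824 is in that span).
Jan 31, 1825 → Jan 31, 1826: 365 days.
Jan 31, 1826 → Jan 31, 1827: 365 days.
Jan 31, 1827 → Jan 31, 1828: 365 days.
Jan 31, 1828 → Jan 31, 1829: 366 days (Feb 29, 1828 is in that span).
Jan 31, 1829 → Feb 28, 1829: 28 days (January has 31).
Feb 28, 1829 → Mar 28, 1829: 28 days (February has 28).
Mar 28, 1829 → Apr 28, 1829: 31 days (March has 31).
Apr 28, 1829 → May 28, 1829: 30 days (April has 30).
May 28, 1829 → Jun 28, 1829: 31 days (May has 31).
Jun 28, 1829 → Jul 28, 1829: 30 days (June has 30).
Jul 28, 1829 → Aug 28, 1829: 31 days (July has 31).
Aug 28, 1829 → Sep 28, 1829: 31 days (August has 31).
Sep 28, 1829 → Oct 28, 1829: 30 days (September has 30).
Oct 28, 1829 → Nov 28, 1829: 31 days (October has 31).
Nov 28, 1829 → Dec 28, 1829: 30 days (November has 30).
Dec 28, 1829 → Jan 28, 1830: 31 days (December has 31).
Jan 28, 1830 → Feb 27, 1830: 30 days.
Total: 5141 days.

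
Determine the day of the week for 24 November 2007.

Saturday

January 1, 2007 is a Monday.
Jan 1, 2007 → Feb 1, 2007: 31 days (January has 31).
Feb 1, 2007 → Mar 1, 2007: 28 days (February has 28).
Mar 1, 2007 → Apr 1, 2007: 31 days (March has 31).
Apr 1, 2007 → May 1, 2007: 30 days (April has 30).
May 1, 2007 → Jun 1, 2007: 31 days (May has 31).
Jun 1, 2007 → Jul 1, 2007: 30 days (June has 30).
Jul 1, 2007 → Aug 1, 2007: 31 days (July has 31).
Aug 1, 2007 → Sep 1, 2007: 31 days (August has 31).
Sep 1, 2007 → Oct 1, 2007: 30 days (September has 30).
Oct 1, 2007 → Nov 1, 2007: 31 days (October has 31).
Nov 1, 2007 → Nov 24, 2007: 23 days.
Total: 327 days.
327 mod 7 = 5, so Monday + 5 = Saturday.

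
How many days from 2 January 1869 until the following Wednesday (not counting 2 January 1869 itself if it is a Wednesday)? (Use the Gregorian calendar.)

Jan 2, 1869 is a Saturday.
From Saturday to the next Wednesday is 4 days.

4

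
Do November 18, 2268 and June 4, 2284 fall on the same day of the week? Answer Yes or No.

Yes

From Nov 18, 2268 to Jun 4, 2284 is 5677 days.
5677 mod 7 = 0, so they are the same weekday.
(Nov 18, 2268 is a Wednesday; Jun 4, 2284 is a Wednesday.)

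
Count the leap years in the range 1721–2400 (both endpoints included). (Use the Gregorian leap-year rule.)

Multiples of 4 in [1721,2400]: 170.
Of those, multiples of 100: 7 (not leap unless ÷400).
Multiples of 400: 2.
Leap years = 170 − 7 + 2 = 165.

165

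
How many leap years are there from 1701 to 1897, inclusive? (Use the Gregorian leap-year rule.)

Multiples of 4 in [1701,1897]: 49.
Of those, multiples of 100: 1 (not leap unless ÷400).
Multiples of 400: 0.
Leap years = 49 − 1 + 0 = 48.

48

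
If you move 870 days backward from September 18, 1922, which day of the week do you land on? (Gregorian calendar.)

Sep 18, 1922 is a Monday.
870 mod 7 = 2, so 870 days before a Monday is Monday − 2 = Saturday.

Saturday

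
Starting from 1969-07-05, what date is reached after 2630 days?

+365 (one year) → Jul 5, 1970 (2265 left).
+365 (one year) → Jul 5, 1971 (1900 left).
+366 (one year; includes Feb 29, 1972) → Jul 5, 1972 (1534 left).
+365 (one year) → Jul 5, 1973 (1169 left).
+365 (one year) → Jul 5, 1974 (804 left).
+365 (one year) → Jul 5, 1975 (439 left).
+366 (one year; includes Feb 29, 1976) → Jul 5, 1976 (73 left).
Jul has 31 days: +27 → Aug 1, 1976 (46 left).
Aug has 31 days: +31 → Sep 1, 1976 (15 left).
+15 → Sep 16, 1976.

September 16, 1976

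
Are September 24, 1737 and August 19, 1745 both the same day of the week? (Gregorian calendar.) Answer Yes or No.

No

From Sep 24, 1737 to Aug 19, 1745 is 2886 days.
2886 mod 7 = 2, so they are different weekdays.
(Sep 24, 1737 is a Tuesday; Aug 19, 1745 is a Thursday.)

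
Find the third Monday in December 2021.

December 1, 2021 is a Wednesday.
The first Monday is therefore December 6 (5 days later).
The third Monday is 6 + 2×7 = December 20.

December 20, 2021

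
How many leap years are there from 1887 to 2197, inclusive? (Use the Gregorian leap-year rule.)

Multiples of 4 in [1887,2197]: 78.
Of those, multiples of 100: 3 (not leap unless ÷400).
Multiples of 400: 1.
Leap years = 78 − 3 + 1 = 76.

76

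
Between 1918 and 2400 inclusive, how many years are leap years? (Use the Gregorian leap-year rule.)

118

Multiples of 4 in [1918,2400]: 121.
Of those, multiples of 100: 5 (not leap unless ÷400).
Multiples of 400: 2.
Leap years = 121 − 5 + 2 = 118.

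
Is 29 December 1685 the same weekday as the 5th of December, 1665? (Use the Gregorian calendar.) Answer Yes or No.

Yes

From Dec 5, 1665 to Dec 29, 1685 is 7329 days.
7329 mod 7 = 0, so they are the same weekday.
(Dec 5, 1665 is a Saturday; Dec 29, 1685 is a Saturday.)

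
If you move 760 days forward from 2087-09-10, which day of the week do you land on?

First find the weekday of Sep 10, 2087. Doomsday rule: the anchor day for the 2000s is Tuesday. For year 87: 87÷12 = 7 r 3, and 3÷4 = 0, so 7+3+0 = 10.
Tuesday + 10 ≡ Friday — that's 2087's doomsday.
In September the doomsday date is Sep 5.
Sep 10 is 5 days after Sep 5; 5 mod 7 = 5, so Friday + 5 = Wednesday.
760 mod 7 = 4, so 760 days after a Wednesday is Wednesday + 4 = Sunday.

Sunday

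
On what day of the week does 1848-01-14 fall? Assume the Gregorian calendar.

Friday

Doomsday rule: the anchor day for the 1800s is Friday. For year 48: 48÷12 = 4 r 0, and 0÷4 = 0, so 4+0+0 = 4.
Friday + 4 ≡ Tuesday — that's 1848's doomsday.
In January the doomsday date is Jan 4 (1848 is a leap year (divisible by 4)).
Jan 14 is 10 days after Jan 4; 10 mod 7 = 3, so Tuesday + 3 = Friday.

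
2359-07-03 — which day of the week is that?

Doomsday rule: the anchor day for the 2300s is Wednesday. For year 59: 59÷12 = 4 r 11, and 11÷4 = 2, so 4+11+2 = 17.
Wednesday + 17 ≡ Saturday — that's 2359's doomsday.
In July the doomsday date is Jul 11.
Jul 3 is 8 days before Jul 11; 8 mod 7 = 1, so Saturday − 1 = Friday.

Friday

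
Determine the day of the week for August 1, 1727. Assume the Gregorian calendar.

Friday

Doomsday rule: the anchor day for the 1700s is Sunday. For year 27: 27÷12 = 2 r 3, and 3÷4 = 0, so 2+3+0 = 5.
Sunday + 5 ≡ Friday — that's 1727's doomsday.
In August the doomsday date is Aug 8.
Aug 1 is 7 days before Aug 8; 7 mod 7 = 0, so Friday − 0 = Friday.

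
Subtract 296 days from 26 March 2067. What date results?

−26 → Feb 28, 2067 (end of Feb, 28 days; 270 left).
−28 → Jan 31, 2067 (end of Jan, 31 days; 242 left).
−31 → Dec 31, 2066 (end of Dec, 31 days; 211 left).
−31 → Nov 30, 2066 (end of Nov, 30 days; 180 left).
−30 → Oct 31, 2066 (end of Oct, 31 days; 150 left).
−31 → Sep 30, 2066 (end of Sep, 30 days; 119 left).
−30 → Aug 31, 2066 (end of Aug, 31 days; 89 left).
−31 → Jul 31, 2066 (end of Jul, 31 days; 58 left).
−31 → Jun 30, 2066 (end of Jun, 30 days; 27 left).
−27 → Jun 3, 2066.

June 3, 2066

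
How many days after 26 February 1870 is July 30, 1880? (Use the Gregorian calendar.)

3807

Feb 26, 1870 → Feb 26, 1871: 365 days.
Feb 26, 1871 → Feb 26, 1872: 365 days.
Feb 26, 1872 → Feb 26, 1873: 366 days (Feb 29, 1872 is in that span).
Feb 26, 1873 → Feb 26, 1874: 365 days.
Feb 26, 1874 → Feb 26, 1875: 365 days.
Feb 26, 1875 → Feb 26, 1876: 365 days.
Feb 26, 1876 → Feb 26, 1877: 366 days (Feb 29, 1876 is in that span).
Feb 26, 1877 → Feb 26, 1878: 365 days.
Feb 26, 1878 → Feb 26, 1879: 365 days.
Feb 26, 1879 → Feb 26, 1880: 365 days.
Feb 26, 1880 → Mar 26, 1880: 29 days (February has 29).
Mar 26, 1880 → Apr 26, 1880: 31 days (March has 31).
Apr 26, 1880 → May 26, 1880: 30 days (April has 30).
May 26, 1880 → Jun 26, 1880: 31 days (May has 31).
Jun 26, 1880 → Jul 26, 1880: 30 days (June has 30).
Jul 26, 1880 → Jul 30, 1880: 4 days.
Total: 3807 days.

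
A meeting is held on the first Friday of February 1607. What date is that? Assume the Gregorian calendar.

February 1, 1607 is a Thursday.
The first Friday is therefore February 2 (1 days later).

February 2, 1607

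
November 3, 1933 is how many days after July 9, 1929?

1578

Jul 9, 1929 → Jul 9, 1930: 365 days.
Jul 9, 1930 → Jul 9, 1931: 365 days.
Jul 9, 1931 → Jul 9, 1932: 366 days (Feb 29, 1932 is in that span).
Jul 9, 1932 → Jul 9, 1933: 365 days.
Jul 9, 1933 → Aug 9, 1933: 31 days (July has 31).
Aug 9, 1933 → Sep 9, 1933: 31 days (August has 31).
Sep 9, 1933 → Oct 9, 1933: 30 days (September has 30).
Oct 9, 1933 → Nov 3, 1933: 25 days.
Total: 1578 days.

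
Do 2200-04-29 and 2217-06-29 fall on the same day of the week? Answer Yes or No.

No

From Apr 29, 2200 to Jun 29, 2217 is 6270 days.
6270 mod 7 = 5, so they are different weekdays.
(Apr 29, 2200 is a Tuesday; Jun 29, 2217 is a Sunday.)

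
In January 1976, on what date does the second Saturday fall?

January 1, 1976 is a Thursday.
The first Saturday is therefore January 3 (2 days later).
The second Saturday is 3 + 1×7 = January 10.

January 10, 1976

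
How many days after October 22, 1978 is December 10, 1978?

Oct 22, 1978 → Nov 22, 1978: 31 days (October has 31).
Nov 22, 1978 → Dec 10, 1978: 18 days.
Total: 49 days.

49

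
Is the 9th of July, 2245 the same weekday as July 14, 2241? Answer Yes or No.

Yes

From Jul 14, 2241 to Jul 9, 2245 is 1456 days.
1456 mod 7 = 0, so they are the same weekday.
(Jul 14, 2241 is a Wednesday; Jul 9, 2245 is a Wednesday.)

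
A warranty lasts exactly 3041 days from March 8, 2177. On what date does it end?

July 5, 2185

+365 (one year) → Mar 8, 2178 (2676 left).
+365 (one year) → Mar 8, 2179 (2311 left).
+366 (one year; includes Feb 29, 2180) → Mar 8, 2180 (1945 left).
+365 (one year) → Mar 8, 2181 (1580 left).
+365 (one year) → Mar 8, 2182 (1215 left).
+365 (one year) → Mar 8, 2183 (850 left).
+366 (one year; includes Feb 29, 2184) → Mar 8, 2184 (484 left).
+365 (one year) → Mar 8, 2185 (119 left).
Mar has 31 days: +24 → Apr 1, 2185 (95 left).
Apr has 30 days: +30 → May 1, 2185 (65 left).
May has 31 days: +31 → Jun 1, 2185 (34 left).
Jun has 30 days: +30 → Jul 1, 2185 (4 left).
+4 → Jul 5, 2185.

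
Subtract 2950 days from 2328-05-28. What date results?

−366 (one year; includes Feb 29, 2328) → May 28, 2327 (2584 left).
−365 (one year) → May 28, 2326 (2219 left).
−365 (one year) → May 28, 2325 (1854 left).
−365 (one year) → May 28, 2324 (1489 left).
−366 (one year; includes Feb 29, 2324) → May 28, 2323 (1123 left).
−365 (one year) → May 28, 2322 (758 left).
−365 (one year) → May 28, 2321 (393 left).
−28 → Apr 30, 2321 (end of Apr, 30 days; 365 left).
−30 → Mar 31, 2321 (end of Mar, 31 days; 335 left).
−31 → Feb 28, 2321 (end of Feb, 28 days; 304 left).
−28 → Jan 31, 2321 (end of Jan, 31 days; 276 left).
−31 → Dec 31, 2320 (end of Dec, 31 days; 245 left).
−31 → Nov 30, 2320 (end of Nov, 30 days; 214 left).
−30 → Oct 31, 2320 (end of Oct, 31 days; 184 left).
−31 → Sep 30, 2320 (end of Sep, 30 days; 153 left).
−30 → Aug 31, 2320 (end of Aug, 31 days; 123 left).
−31 → Jul 31, 2320 (end of Jul, 31 days; 92 left).
−31 → Jun 30, 2320 (end of Jun, 30 days; 61 left).
−30 → May 31, 2320 (end of May, 31 days; 31 left).
−31 → Apr 30, 2320 (end of Apr, 30 days; 0 left).

April 30, 2320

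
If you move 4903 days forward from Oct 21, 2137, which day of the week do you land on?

First find the weekday of Oct 21, 2137. Doomsday rule: the anchor day for the 2100s is Sunday. For year 37: 37÷12 = 3 r 1, and 1÷4 = 0, so 3+1+0 = 4.
Sunday + 4 ≡ Thursday — that's 2137's doomsday.
In October the doomsday date is Oct 10.
Oct 21 is 11 days after Oct 10; 11 mod 7 = 4, so Thursday + 4 = Monday.
4903 mod 7 = 3, so 4903 days after a Monday is Monday + 3 = Thursday.

Thursday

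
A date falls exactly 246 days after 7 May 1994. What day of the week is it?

Sunday

First find the weekday of May 7, 1994. Doomsday rule: the anchor day for the 1900s is Wednesday. For year 94: 94÷12 = 7 r 10, and 10÷4 = 2, so 7+10+2 = 19.
Wednesday + 19 ≡ Monday — that's 1994's doomsday.
In May the doomsday date is May 9.
May 7 is 2 days before May 9; 2 mod 7 = 2, so Monday − 2 = Saturday.
246 mod 7 = 1, so 246 days after a Saturday is Saturday + 1 = Sunday.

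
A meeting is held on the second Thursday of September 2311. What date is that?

September 14, 2311

September 1, 2311 is a Friday.
The first Thursday is therefore September 7 (6 days later).
The second Thursday is 7 + 1×7 = September 14.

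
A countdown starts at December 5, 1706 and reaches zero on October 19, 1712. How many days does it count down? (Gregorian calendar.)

2145

Dec 5, 1706 → Dec 5, 1707: 365 days.
Dec 5, 1707 → Dec 5, 1708: 366 days (Feb 29, 1708 is in that span).
Dec 5, 1708 → Dec 5, 1709: 365 days.
Dec 5, 1709 → Dec 5, 1710: 365 days.
Dec 5, 1710 → Dec 5, 1711: 365 days.
Dec 5, 1711 → Jan 5, 1712: 31 days (December has 31).
Jan 5, 1712 → Feb 5, 1712: 31 days (January has 31).
Feb 5, 1712 → Mar 5, 1712: 29 days (February has 29).
Mar 5, 1712 → Apr 5, 1712: 31 days (March has 31).
Apr 5, 1712 → May 5, 1712: 30 days (April has 30).
May 5, 1712 → Jun 5, 1712: 31 days (May has 31).
Jun 5, 1712 → Jul 5, 1712: 30 days (June has 30).
Jul 5, 1712 → Aug 5, 1712: 31 days (July has 31).
Aug 5, 1712 → Sep 5, 1712: 31 days (August has 31).
Sep 5, 1712 → Oct 5, 1712: 30 days (September has 30).
Oct 5, 1712 → Oct 19, 1712: 14 days.
Total: 2145 days.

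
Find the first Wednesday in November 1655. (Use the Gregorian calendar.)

November 3, 1655

November 1, 1655 is a Monday.
The first Wednesday is therefore November 3 (2 days later).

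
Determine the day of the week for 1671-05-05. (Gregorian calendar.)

Doomsday rule: the anchor day for the 1600s is Tuesday. For year 71: 71÷12 = 5 r 11, and 11÷4 = 2, so 5+11+2 = 18.
Tuesday + 18 ≡ Saturday — that's 1671's doomsday.
In May the doomsday date is May 9.
May 5 is 4 days before May 9; 4 mod 7 = 4, so Saturday − 4 = Tuesday.

Tuesday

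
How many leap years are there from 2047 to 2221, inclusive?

42

Multiples of 4 in [2047,2221]: 44.
Of those, multiples of 100: 2 (not leap unless ÷400).
Multiples of 400: 0.
Leap years = 44 − 2 + 0 = 42.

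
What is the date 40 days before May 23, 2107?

−23 → Apr 30, 2107 (end of Apr, 30 days; 17 left).
−17 → Apr 13, 2107.

April 13, 2107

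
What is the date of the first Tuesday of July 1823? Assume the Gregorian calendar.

July 1, 1823 is a Tuesday.
The first Tuesday is therefore July 1 (same day).

July 1, 1823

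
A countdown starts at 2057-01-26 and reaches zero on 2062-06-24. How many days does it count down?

1975

Jan 26, 2057 → Jan 26, 2058: 365 days.
Jan 26, 2058 → Jan 26, 2059: 365 days.
Jan 26, 2059 → Jan 26, 2060: 365 days.
Jan 26, 2060 → Jan 26, 2061: 366 days (Feb 29, 2060 is in that span).
Jan 26, 2061 → Jan 26, 2062: 365 days.
Jan 26, 2062 → Feb 26, 2062: 31 days (January has 31).
Feb 26, 2062 → Mar 26, 2062: 28 days (February has 28).
Mar 26, 2062 → Apr 26, 2062: 31 days (March has 31).
Apr 26, 2062 → May 26, 2062: 30 days (April has 30).
May 26, 2062 → Jun 24, 2062: 29 days.
Total: 1975 days.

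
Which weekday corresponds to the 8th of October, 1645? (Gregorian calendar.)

Sunday

Doomsday rule: the anchor day for the 1600s is Tuesday. For year 45: 45÷12 = 3 r 9, and 9÷4 = 2, so 3+9+2 = 14.
Tuesday + 14 ≡ Tuesday — that's 1645's doomsday.
In October the doomsday date is Oct 10.
Oct 8 is 2 days before Oct 10; 2 mod 7 = 2, so Tuesday − 2 = Sunday.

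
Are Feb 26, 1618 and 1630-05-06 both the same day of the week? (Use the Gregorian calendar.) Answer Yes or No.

From Feb 26, 1618 to May 6, 1630 is 4452 days.
4452 mod 7 = 0, so they are the same weekday.
(Feb 26, 1618 is a Monday; May 6, 1630 is a Monday.)

Yes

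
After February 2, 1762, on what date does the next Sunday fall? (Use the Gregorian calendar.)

Feb 2, 1762 is a Tuesday.
From Tuesday to the next Sunday is 5 days.
Feb 2, 1762 + 5 = Feb 7, 1762.

February 7, 1762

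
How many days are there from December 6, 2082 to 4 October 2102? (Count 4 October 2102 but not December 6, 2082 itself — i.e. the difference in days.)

Dec 6, 2082 → Dec 6, 2083: 365 days.
Dec 6, 2083 → Dec 6, 2084: 366 days (Feb 29, 2084 is in that span).
Dec 6, 2084 → Dec 6, 2085: 365 days.
Dec 6, 2085 → Dec 6, 2086: 365 days.
Dec 6, 2086 → Dec 6, 2087: 365 days.
Dec 6, 2087 → Dec 6, 2088: 366 days (Feb 29, 2088 is in that span).
Dec 6, 2088 → Dec 6, 2089: 365 days.
Dec 6, 2089 → Dec 6, 2090: 365 days.
Dec 6, 2090 → Dec 6, 2091: 365 days.
Dec 6, 2091 → Dec 6, 2092: 366 days (Feb 29, 2092 is in that span).
Dec 6, 2092 → Dec 6, 2093: 365 days.
Dec 6, 2093 → Dec 6, 2094: 365 days.
Dec 6, 2094 → Dec 6, 2095: 365 days.
Dec 6, 2095 → Dec 6, 2096: 366 days (Feb 29, 2096 is in that span).
Dec 6, 2096 → Dec 6, 2097: 365 days.
Dec 6, 2097 → Dec 6, 2098: 365 days.
Dec 6, 2098 → Dec 6, 2099: 365 days.
Dec 6, 2099 → Dec 6, 2100: 365 days.
Dec 6, 2100 → Dec 6, 2101: 365 days.
Dec 6, 2101 → Jan 6, 2102: 31 days (December has 31).
Jan 6, 2102 → Feb 6, 2102: 31 days (January has 31).
Feb 6, 2102 → Mar 6, 2102: 28 days (February has 28).
Mar 6, 2102 → Apr 6, 2102: 31 days (March has 31).
Apr 6, 2102 → May 6, 2102: 30 days (April has 30).
May 6, 2102 → Jun 6, 2102: 31 days (May has 31).
Jun 6, 2102 → Jul 6, 2102: 30 days (June has 30).
Jul 6, 2102 → Aug 6, 2102: 31 days (July has 31).
Aug 6, 2102 → Sep 6, 2102: 31 days (August has 31).
Sep 6, 2102 → Oct 4, 2102: 28 days.
Total: 7241 days.

7241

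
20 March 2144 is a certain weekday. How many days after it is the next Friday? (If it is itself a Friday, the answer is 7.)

7

Mar 20, 2144 is a Friday.
From Friday to the next Friday is 7 days.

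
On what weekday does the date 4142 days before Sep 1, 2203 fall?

Saturday

Sep 1, 2203 is a Thursday.
4142 mod 7 = 5, so 4142 days before a Thursday is Thursday − 5 = Saturday.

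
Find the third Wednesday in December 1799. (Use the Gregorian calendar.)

December 18, 1799

December 1, 1799 is a Sunday.
The first Wednesday is therefore December 4 (3 days later).
The third Wednesday is 4 + 2×7 = December 18.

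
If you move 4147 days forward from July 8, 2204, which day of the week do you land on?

Jul 8, 2204 is a Sunday.
4147 mod 7 = 3, so 4147 days after a Sunday is Sunday + 3 = Wednesday.

Wednesday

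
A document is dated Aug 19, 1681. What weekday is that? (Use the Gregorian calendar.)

Tuesday

Doomsday rule: the anchor day for the 1600s is Tuesday. For year 81: 81÷12 = 6 r 9, and 9÷4 = 2, so 6+9+2 = 17.
Tuesday + 17 ≡ Friday — that's 1681's doomsday.
In August the doomsday date is Aug 8.
Aug 19 is 11 days after Aug 8; 11 mod 7 = 4, so Friday + 4 = Tuesday.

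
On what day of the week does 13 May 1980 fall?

Doomsday rule: the anchor day for the 1900s is Wednesday. For year 80: 80÷12 = 6 r 8, and 8÷4 = 2, so 6+8+2 = 16.
Wednesday + 16 ≡ Friday — that's 1980's doomsday.
In May the doomsday date is May 9.
May 13 is 4 days after May 9; 4 mod 7 = 4, so Friday + 4 = Tuesday.

Tuesday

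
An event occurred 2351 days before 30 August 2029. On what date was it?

March 24, 2023

−365 (one year) → Aug 30, 2028 (1986 left).
−366 (one year; includes Feb 29, 2028) → Aug 30, 2027 (1620 left).
−365 (one year) → Aug 30, 2026 (1255 left).
−365 (one year) → Aug 30, 2025 (890 left).
−365 (one year) → Aug 30, 2024 (525 left).
−366 (one year; includes Feb 29, 2024) → Aug 30, 2023 (159 left).
−30 → Jul 31, 2023 (end of Jul, 31 days; 129 left).
−31 → Jun 30, 2023 (end of Jun, 30 days; 98 left).
−30 → May 31, 2023 (end of May, 31 days; 68 left).
−31 → Apr 30, 2023 (end of Apr, 30 days; 37 left).
−30 → Mar 31, 2023 (end of Mar, 31 days; 7 left).
−7 → Mar 24, 2023.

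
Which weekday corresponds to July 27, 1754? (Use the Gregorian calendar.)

Saturday

Doomsday rule: the anchor day for the 1700s is Sunday. For year 54: 54÷12 = 4 r 6, and 6÷4 = 1, so 4+6+1 = 11.
Sunday + 11 ≡ Thursday — that's 1754's doomsday.
In July the doomsday date is Jul 11.
Jul 27 is 16 days after Jul 11; 16 mod 7 = 2, so Thursday + 2 = Saturday.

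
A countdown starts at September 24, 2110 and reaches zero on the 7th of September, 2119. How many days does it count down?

Sep 24, 2110 → Sep 24, 2111: 365 days.
Sep 24, 2111 → Sep 24, 2112: 366 days (Feb 29, 2112 is in that span).
Sep 24, 2112 → Sep 24, 2113: 365 days.
Sep 24, 2113 → Sep 24, 2114: 365 days.
Sep 24, 2114 → Sep 24, 2115: 365 days.
Sep 24, 2115 → Sep 24, 2116: 366 days (Feb 29, 2116 is in that span).
Sep 24, 2116 → Sep 24, 2117: 365 days.
Sep 24, 2117 → Sep 24, 2118: 365 days.
Sep 24, 2118 → Oct 24, 2118: 30 days (September has 30).
Oct 24, 2118 → Nov 24, 2118: 31 days (October has 31).
Nov 24, 2118 → Dec 24, 2118: 30 days (November has 30).
Dec 24, 2118 → Jan 24, 2119: 31 days (December has 31).
Jan 24, 2119 → Feb 24, 2119: 31 days (January has 31).
Feb 24, 2119 → Mar 24, 2119: 28 days (February has 28).
Mar 24, 2119 → Apr 24, 2119: 31 days (March has 31).
Apr 24, 2119 → May 24, 2119: 30 days (April has 30).
May 24, 2119 → Jun 24, 2119: 31 days (May has 31).
Jun 24, 2119 → Jul 24, 2119: 30 days (June has 30).
Jul 24, 2119 → Aug 24, 2119: 31 days (July has 31).
Aug 24, 2119 → Sep 7, 2119: 14 days.
Total: 3270 days.

3270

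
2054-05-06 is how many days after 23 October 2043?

Oct 23, 2043 → Oct 23, 2044: 366 days (Feb 29, 2044 is in that span).
Oct 23, 2044 → Oct 23, 2045: 365 days.
Oct 23, 2045 → Oct 23, 2046: 365 days.
Oct 23, 2046 → Oct 23, 2047: 365 days.
Oct 23, 2047 → Oct 23, 2048: 366 days (Feb 29, 2048 is in that span).
Oct 23, 2048 → Oct 23, 2049: 365 days.
Oct 23, 2049 → Oct 23, 2050: 365 days.
Oct 23, 2050 → Oct 23, 2051: 365 days.
Oct 23, 2051 → Oct 23, 2052: 366 days (Feb 29, 2052 is in that span).
Oct 23, 2052 → Oct 23, 2053: 365 days.
Oct 23, 2053 → Nov 23, 2053: 31 days (October has 31).
Nov 23, 2053 → Dec 23, 2053: 30 days (November has 30).
Dec 23, 2053 → Jan 23, 2054: 31 days (December has 31).
Jan 23, 2054 → Feb 23, 2054: 31 days (January has 31).
Feb 23, 2054 → Mar 23, 2054: 28 days (February has 28).
Mar 23, 2054 → Apr 23, 2054: 31 days (March has 31).
Apr 23, 2054 → May 6, 2054: 13 days.
Total: 3848 days.

3848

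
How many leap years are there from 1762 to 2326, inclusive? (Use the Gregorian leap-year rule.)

136

Multiples of 4 in [1762,2326]: 141.
Of those, multiples of 100: 6 (not leap unless ÷400).
Multiples of 400: 1.
Leap years = 141 − 6 + 1 = 136.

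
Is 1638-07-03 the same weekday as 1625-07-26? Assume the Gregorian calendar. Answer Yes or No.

Yes

From Jul 26, 1625 to Jul 3, 1638 is 4725 days.
4725 mod 7 = 0, so they are the same weekday.
(Jul 26, 1625 is a Saturday; Jul 3, 1638 is a Saturday.)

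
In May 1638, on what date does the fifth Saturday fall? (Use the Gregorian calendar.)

May 29, 1638

May 1, 1638 is a Saturday.
The first Saturday is therefore May 1 (same day).
The fifth Saturday is 1 + 4×7 = May 29.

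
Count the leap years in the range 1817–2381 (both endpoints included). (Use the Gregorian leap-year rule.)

137

Multiples of 4 in [1817,2381]: 141.
Of those, multiples of 100: 5 (not leap unless ÷400).
Multiples of 400: 1.
Leap years = 141 − 5 + 1 = 137.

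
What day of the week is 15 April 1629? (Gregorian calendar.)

Sunday

Doomsday rule: the anchor day for the 1600s is Tuesday. For year 29: 29÷12 = 2 r 5, and 5÷4 = 1, so 2+5+1 = 8.
Tuesday + 8 ≡ Wednesday — that's 1629's doomsday.
In April the doomsday date is Apr 4.
Apr 15 is 11 days after Apr 4; 11 mod 7 = 4, so Wednesday + 4 = Sunday.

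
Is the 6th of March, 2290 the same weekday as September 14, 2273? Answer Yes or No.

No

From Sep 14, 2273 to Mar 6, 2290 is 6017 days.
6017 mod 7 = 4, so they are different weekdays.
(Sep 14, 2273 is a Sunday; Mar 6, 2290 is a Thursday.)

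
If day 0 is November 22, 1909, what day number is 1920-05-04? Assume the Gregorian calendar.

3816

Nov 22, 1909 → Nov 22, 1910: 365 days.
Nov 22, 1910 → Nov 22, 1911: 365 days.
Nov 22, 1911 → Nov 22, 1912: 366 days (Feb 29, 1912 is in that span).
Nov 22, 1912 → Nov 22, 1913: 365 days.
Nov 22, 1913 → Nov 22, 1914: 365 days.
Nov 22, 1914 → Nov 22, 1915: 365 days.
Nov 22, 1915 → Nov 22, 1916: 366 days (Feb 29, 1916 is in that span).
Nov 22, 1916 → Nov 22, 1917: 365 days.
Nov 22, 1917 → Nov 22, 1918: 365 days.
Nov 22, 1918 → Nov 22, 1919: 365 days.
Nov 22, 1919 → Dec 22, 1919: 30 days (November has 30).
Dec 22, 1919 → Jan 22, 1920: 31 days (December has 31).
Jan 22, 1920 → Feb 22, 1920: 31 days (January has 31).
Feb 22, 1920 → Mar 22, 1920: 29 days (February has 29).
Mar 22, 1920 → Apr 22, 1920: 31 days (March has 31).
Apr 22, 1920 → May 4, 1920: 12 days.
Total: 3816 days.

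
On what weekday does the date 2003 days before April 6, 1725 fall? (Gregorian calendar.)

Thursday

First find the weekday of Apr 6, 1725. Doomsday rule: the anchor day for the 1700s is Sunday. For year 25: 25÷12 = 2 r 1, and 1÷4 = 0, so 2+1+0 = 3.
Sunday + 3 ≡ Wednesday — that's 1725's doomsday.
In April the doomsday date is Apr 4.
Apr 6 is 2 days after Apr 4; 2 mod 7 = 2, so Wednesday + 2 = Friday.
2003 mod 7 = 1, so 2003 days before a Friday is Friday − 1 = Thursday.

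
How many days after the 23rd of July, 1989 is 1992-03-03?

Jul 23, 1989 → Jul 23, 1990: 365 days.
Jul 23, 1990 → Jul 23, 1991: 365 days.
Jul 23, 1991 → Aug 23, 1991: 31 days (July has 31).
Aug 23, 1991 → Sep 23, 1991: 31 days (August has 31).
Sep 23, 1991 → Oct 23, 1991: 30 days (September has 30).
Oct 23, 1991 → Nov 23, 1991: 31 days (October has 31).
Nov 23, 1991 → Dec 23, 1991: 30 days (November has 30).
Dec 23, 1991 → Jan 23, 1992: 31 days (December has 31).
Jan 23, 1992 → Feb 23, 1992: 31 days (January has 31).
Feb 23, 1992 → Mar 3, 1992: 9 days.
Total: 954 days.

954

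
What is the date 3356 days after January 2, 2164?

+366 (one year; includes Feb 29, 2164) → Jan 2, 2165 (2990 left).
+365 (one year) → Jan 2, 2166 (2625 left).
+365 (one year) → Jan 2, 2167 (2260 left).
+365 (one year) → Jan 2, 2168 (1895 left).
+366 (one year; includes Feb 29, 2168) → Jan 2, 2169 (1529 left).
+365 (one year) → Jan 2, 2170 (1164 left).
+365 (one year) → Jan 2, 2171 (799 left).
+365 (one year) → Jan 2, 2172 (434 left).
+366 (one year; includes Feb 29, 2172) → Jan 2, 2173 (68 left).
Jan has 31 days: +30 → Feb 1, 2173 (38 left).
Feb has 28 days: +28 → Mar 1, 2173 (10 left).
+10 → Mar 11, 2173.

March 11, 2173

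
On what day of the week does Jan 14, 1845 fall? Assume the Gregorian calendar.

Tuesday

Doomsday rule: the anchor day for the 1800s is Friday. For year 45: 45÷12 = 3 r 9, and 9÷4 = 2, so 3+9+2 = 14.
Friday + 14 ≡ Friday — that's 1845's doomsday.
In January the doomsday date is Jan 3 (1845 is not a leap year).
Jan 14 is 11 days after Jan 3; 11 mod 7 = 4, so Friday + 4 = Tuesday.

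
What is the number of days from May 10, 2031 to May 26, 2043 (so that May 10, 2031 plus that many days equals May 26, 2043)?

4399

May 10, 2031 → May 10, 2032: 366 days (Feb 29, 2032 is in that span).
May 10, 2032 → May 10, 2033: 365 days.
May 10, 2033 → May 10, 2034: 365 days.
May 10, 2034 → May 10, 2035: 365 days.
May 10, 2035 → May 10, 2036: 366 days (Feb 29, 2036 is in that span).
May 10, 2036 → May 10, 2037: 365 days.
May 10, 2037 → May 10, 2038: 365 days.
May 10, 2038 → May 10, 2039: 365 days.
May 10, 2039 → May 10, 2040: 366 days (Feb 29, 2040 is in that span).
May 10, 2040 → May 10, 2041: 365 days.
May 10, 2041 → May 10, 2042: 365 days.
May 10, 2042 → Jun 10, 2042: 31 days (May has 31).
Jun 10, 2042 → Jul 10, 2042: 30 days (June has 30).
Jul 10, 2042 → Aug 10, 2042: 31 days (July has 31).
Aug 10, 2042 → Sep 10, 2042: 31 days (August has 31).
Sep 10, 2042 → Oct 10, 2042: 30 days (September has 30).
Oct 10, 2042 → Nov 10, 2042: 31 days (October has 31).
Nov 10, 2042 → Dec 10, 2042: 30 days (November has 30).
Dec 10, 2042 → Jan 10, 2043: 31 days (December has 31).
Jan 10, 2043 → Feb 10, 2043: 31 days (January has 31).
Feb 10, 2043 → Mar 10, 2043: 28 days (February has 28).
Mar 10, 2043 → Apr 10, 2043: 31 days (March has 31).
Apr 10, 2043 → May 10, 2043: 30 days (April has 30).
May 10, 2043 → May 26, 2043: 16 days.
Total: 4399 days.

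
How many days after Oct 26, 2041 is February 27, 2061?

7064

Oct 26, 2041 → Oct 26, 2042: 365 days.
Oct 26, 2042 → Oct 26, 2043: 365 days.
Oct 26, 2043 → Oct 26, 2044: 366 days (Feb 29, 2044 is in that span).
Oct 26, 2044 → Oct 26, 2045: 365 days.
Oct 26, 2045 → Oct 26, 2046: 365 days.
Oct 26, 2046 → Oct 26, 2047: 365 days.
Oct 26, 2047 → Oct 26, 2048: 366 days (Feb 29, 2048 is in that span).
Oct 26, 2048 → Oct 26, 2049: 365 days.
Oct 26, 2049 → Oct 26, 2050: 365 days.
Oct 26, 2050 → Oct 26, 2051: 365 days.
Oct 26, 2051 → Oct 26, 2052: 366 days (Feb 29, 2052 is in that span).
Oct 26, 2052 → Oct 26, 2053: 365 days.
Oct 26, 2053 → Oct 26, 2054: 365 days.
Oct 26, 2054 → Oct 26, 2055: 365 days.
Oct 26, 2055 → Oct 26, 2056: 366 days (Feb 29, 2056 is in that span).
Oct 26, 2056 → Oct 26, 2057: 365 days.
Oct 26, 2057 → Oct 26, 2058: 365 days.
Oct 26, 2058 → Oct 26, 2059: 365 days.
Oct 26, 2059 → Oct 26, 2060: 366 days (Feb 29, 2060 is in that span).
Oct 26, 2060 → Nov 26, 2060: 31 days (October has 31).
Nov 26, 2060 → Dec 26, 2060: 30 days (November has 30).
Dec 26, 2060 → Jan 26, 2061: 31 days (December has 31).
Jan 26, 2061 → Feb 26, 2061: 31 days (January has 31).
Feb 26, 2061 → Feb 27, 2061: 1 days.
Total: 7064 days.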